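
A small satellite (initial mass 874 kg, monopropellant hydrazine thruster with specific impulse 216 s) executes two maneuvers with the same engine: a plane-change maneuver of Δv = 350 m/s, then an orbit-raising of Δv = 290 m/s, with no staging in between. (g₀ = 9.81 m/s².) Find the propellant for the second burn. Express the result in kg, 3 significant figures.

propellant for the second burn ≈ 94.8 kg

v_e = Isp · g₀ = 216 × 9.81 = 2119.0 m/s.
After the first burn: m = 874 × exp(−350/2119.0) = 874 × 0.84775 = 740.934 kg.
After the second burn: m = 740.934 × exp(−290/2119.0) = 740.934 × 0.87209 = 646.161 kg.
Second-burn propellant = 740.934 − 646.161 = 94.773 kg.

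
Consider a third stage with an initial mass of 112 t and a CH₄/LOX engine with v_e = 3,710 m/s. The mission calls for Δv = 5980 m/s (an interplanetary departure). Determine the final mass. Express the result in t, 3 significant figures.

Using Δv = v_e ln(m₀/m_f): m₀/m_f = exp(Δv / v_e) = exp(5980 / 3710.0) = exp(1.6119) = 5.0121.
m_f = m₀ / 5.0121 = 112 / 5.0121 = 22.3459 t.

final mass ≈ 22.3 t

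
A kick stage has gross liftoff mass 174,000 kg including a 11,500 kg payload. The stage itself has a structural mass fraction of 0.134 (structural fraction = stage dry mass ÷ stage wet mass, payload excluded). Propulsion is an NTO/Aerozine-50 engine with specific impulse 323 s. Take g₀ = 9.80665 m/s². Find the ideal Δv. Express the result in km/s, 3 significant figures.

Stage wet mass = m₀ − payload = 174,000 − 11,500 = 162,500 kg.
Stage dry mass = ε × stage wet mass = 0.134 × 162,500 = 21,775 kg.
Burnout mass m_f = stage dry + payload = 21,775 + 11,500 = 33,275 kg.
v_e = Isp · g₀ = 323 × 9.80665 = 3167.5 m/s.
Rocket equation: Δv = v_e · ln(174,000/33,275) = 3167.5 × ln(5.229) = 3167.5 × 1.6542 ≈ 5240 m/s.

Δv ≈ 5.24 km/s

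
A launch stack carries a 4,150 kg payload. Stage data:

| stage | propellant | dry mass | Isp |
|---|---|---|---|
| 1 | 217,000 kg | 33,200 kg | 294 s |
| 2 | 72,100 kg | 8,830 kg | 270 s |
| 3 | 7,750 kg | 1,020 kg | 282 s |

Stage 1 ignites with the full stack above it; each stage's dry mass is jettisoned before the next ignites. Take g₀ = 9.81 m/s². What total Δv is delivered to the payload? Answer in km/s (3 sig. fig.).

Ignition mass of stage 1 = 217,000+33,200 + 72,100+8,830 + 7,750+1,020 + 4,150 = 344,050 kg.
Stage 1: m₀ = 344,050 kg, m_f = 344,050 − 217,000 = 127,050 kg; Δv = 294×9.81×ln(2.708) = 2884.1×0.9962 ≈ 2873 m/s.
Stage 2: m₀ = 93,850 kg, m_f = 93,850 − 72,100 = 21,750 kg; Δv = 270×9.81×ln(4.315) = 2648.7×1.4621 ≈ 3873 m/s.
Stage 3: m₀ = 12,920 kg, m_f = 12,920 − 7,750 = 5,170 kg; Δv = 282×9.81×ln(2.499) = 2766.4×0.9159 ≈ 2534 m/s.
Total Δv = 2873 + 3873 + 2534 = 9280 m/s.

Δv ≈ 9.28 km/s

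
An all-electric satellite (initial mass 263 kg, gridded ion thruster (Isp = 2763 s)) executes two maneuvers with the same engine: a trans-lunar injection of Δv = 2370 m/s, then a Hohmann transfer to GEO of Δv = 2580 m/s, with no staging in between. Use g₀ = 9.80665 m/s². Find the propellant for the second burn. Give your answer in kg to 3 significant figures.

propellant for the second burn ≈ 21.9 kg

v_e = Isp · g₀ = 2763 × 9.80665 = 27095.8 m/s.
After the first burn: m = 263 × exp(−2370/27095.8) = 263 × 0.91625 = 240.974 kg.
After the second burn: m = 240.974 × exp(−2580/27095.8) = 240.974 × 0.90917 = 219.086 kg.
Second-burn propellant = 240.974 − 219.086 = 21.888 kg.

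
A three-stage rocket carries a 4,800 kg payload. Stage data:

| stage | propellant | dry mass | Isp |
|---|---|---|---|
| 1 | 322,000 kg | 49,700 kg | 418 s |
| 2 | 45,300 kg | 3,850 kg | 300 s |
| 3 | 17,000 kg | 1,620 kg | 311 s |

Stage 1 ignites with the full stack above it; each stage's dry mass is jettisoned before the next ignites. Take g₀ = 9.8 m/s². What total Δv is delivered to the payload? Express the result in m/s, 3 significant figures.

Ignition mass of stage 1 = 322,000+49,700 + 45,300+3,850 + 17,000+1,620 + 4,800 = 444,270 kg.
Stage 1: m₀ = 444,270 kg, m_f = 444,270 − 322,000 = 122,270 kg; Δv = 418×9.8×ln(3.634) = 4096.4×1.2902 ≈ 5285 m/s.
Stage 2: m₀ = 72,570 kg, m_f = 72,570 − 45,300 = 27,270 kg; Δv = 300×9.8×ln(2.661) = 2940.0×0.9788 ≈ 2878 m/s.
Stage 3: m₀ = 23,420 kg, m_f = 23,420 − 17,000 = 6,420 kg; Δv = 311×9.8×ln(3.648) = 3047.8×1.2942 ≈ 3944 m/s.
Total Δv = 5285 + 2878 + 3944 = 12107 m/s.

Δv ≈ 12100 m/s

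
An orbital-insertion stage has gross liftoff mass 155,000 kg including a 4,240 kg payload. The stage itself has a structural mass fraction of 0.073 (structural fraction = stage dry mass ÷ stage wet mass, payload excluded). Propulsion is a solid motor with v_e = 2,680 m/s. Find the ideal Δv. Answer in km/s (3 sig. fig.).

Stage wet mass = m₀ − payload = 155,000 − 4,240 = 150,760 kg.
Stage dry mass = ε × stage wet mass = 0.073 × 150,760 = 11,005.5 kg.
Burnout mass m_f = stage dry + payload = 11,005.5 + 4,240 = 15,245.5 kg.
Using Δv = v_e ln(m₀/m_f): Δv = v_e · ln(155,000/15,245.5) = 2680.0 × ln(10.17) = 2680.0 × 2.3191 ≈ 6215 m/s.

Δv ≈ 6.22 km/s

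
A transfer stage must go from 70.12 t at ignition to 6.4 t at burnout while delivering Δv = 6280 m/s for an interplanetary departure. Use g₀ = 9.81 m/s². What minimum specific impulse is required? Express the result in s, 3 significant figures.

ln(m₀/m_f) = ln(70120/6400) = ln(10.96) = 2.3939.
v_e = Δv / ln(m₀/m_f) = 6280 / 2.3939 = 2623.3 m/s.
Isp = v_e / g₀ = 2623.3 / 9.81 = 267.4 s.

Isp ≈ 267 s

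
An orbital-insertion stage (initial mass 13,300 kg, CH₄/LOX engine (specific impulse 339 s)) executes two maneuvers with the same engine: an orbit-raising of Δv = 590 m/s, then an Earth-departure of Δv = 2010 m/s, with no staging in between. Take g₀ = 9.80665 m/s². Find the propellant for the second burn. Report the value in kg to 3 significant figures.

propellant for the second burn ≈ 5050 kg

v_e = Isp · g₀ = 339 × 9.80665 = 3324.5 m/s.
After the first burn: m = 13300 × exp(−590/3324.5) = 13300 × 0.83738 = 11,137.2 kg.
After the second burn: m = 11,137.2 × exp(−2010/3324.5) = 11,137.2 × 0.54629 = 6,084.14 kg.
Second-burn propellant = 11,137.2 − 6,084.14 = 5,053.06 kg.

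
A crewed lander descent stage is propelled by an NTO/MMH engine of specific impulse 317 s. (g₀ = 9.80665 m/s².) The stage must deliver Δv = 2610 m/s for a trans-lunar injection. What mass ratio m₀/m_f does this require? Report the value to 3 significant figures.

v_e = Isp · g₀ = 317 × 9.80665 = 3108.7 m/s.
m₀/m_f = exp(Δv / v_e) = exp(2610 / 3108.7) = exp(0.8396) = 2.3154.

mass ratio ≈ 2.32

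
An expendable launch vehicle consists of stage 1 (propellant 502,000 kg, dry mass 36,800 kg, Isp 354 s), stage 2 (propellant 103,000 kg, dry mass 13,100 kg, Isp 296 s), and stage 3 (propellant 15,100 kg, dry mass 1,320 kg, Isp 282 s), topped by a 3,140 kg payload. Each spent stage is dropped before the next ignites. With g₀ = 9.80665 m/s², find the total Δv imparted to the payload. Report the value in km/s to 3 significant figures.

Ignition mass of stage 1 = 502,000+36,800 + 103,000+13,100 + 15,100+1,320 + 3,140 = 674,460 kg.
Stage 1: m₀ = 674,460 kg, m_f = 674,460 − 502,000 = 172,460 kg; Δv = 354×9.80665×ln(3.911) = 3471.6×1.3637 ≈ 4734 m/s.
Stage 2: m₀ = 135,660 kg, m_f = 135,660 − 103,000 = 32,660 kg; Δv = 296×9.80665×ln(4.154) = 2902.8×1.4240 ≈ 4134 m/s.
Stage 3: m₀ = 19,560 kg, m_f = 19,560 − 15,100 = 4,460 kg; Δv = 282×9.80665×ln(4.386) = 2765.5×1.4783 ≈ 4088 m/s.
Total Δv = 4734 + 4134 + 4088 = 12956 m/s.

Δv ≈ 13.0 km/s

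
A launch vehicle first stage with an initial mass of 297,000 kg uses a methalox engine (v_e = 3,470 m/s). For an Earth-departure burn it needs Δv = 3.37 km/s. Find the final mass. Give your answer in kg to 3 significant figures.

final mass ≈ 112000 kg

m₀/m_f = exp(Δv / v_e) = exp(3370 / 3470.0) = exp(0.9712) = 2.6411.
m_f = m₀ / 2.6411 = 297,000 / 2.6411 = 112,453 kg.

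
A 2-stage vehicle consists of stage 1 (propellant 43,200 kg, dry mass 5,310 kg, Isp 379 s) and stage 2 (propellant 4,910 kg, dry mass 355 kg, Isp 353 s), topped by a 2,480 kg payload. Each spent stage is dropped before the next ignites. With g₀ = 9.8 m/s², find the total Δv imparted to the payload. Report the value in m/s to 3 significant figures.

Δv ≈ 8900 m/s

Ignition mass of stage 1 = 43,200+5,310 + 4,910+355 + 2,480 = 56,255 kg.
Stage 1: m₀ = 56,255 kg, m_f = 56,255 − 43,200 = 13,055 kg; Δv = 379×9.8×ln(4.309) = 3714.2×1.4607 ≈ 5425 m/s.
Stage 2: m₀ = 7,745 kg, m_f = 7,745 − 4,910 = 2,835 kg; Δv = 353×9.8×ln(2.732) = 3459.4×1.0050 ≈ 3477 m/s.
Total Δv = 5425 + 3477 = 8902 m/s.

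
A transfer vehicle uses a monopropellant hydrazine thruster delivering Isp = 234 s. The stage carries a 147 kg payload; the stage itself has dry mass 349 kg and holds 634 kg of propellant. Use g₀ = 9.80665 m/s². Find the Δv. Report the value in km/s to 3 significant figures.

Δv ≈ 1.89 km/s

v_e = Isp · g₀ = 234 × 9.80665 = 2294.8 m/s.
m₀ = payload + dry + propellant = 147 + 349 + 634 = 1,130 kg.
m_f = payload + dry = 147 + 349 = 496 kg.
Rocket equation: Δv = v_e · ln(m₀/m_f) = 2294.8 × ln(2.278) = 2294.8 × 0.8234 ≈ 1889.5 m/s.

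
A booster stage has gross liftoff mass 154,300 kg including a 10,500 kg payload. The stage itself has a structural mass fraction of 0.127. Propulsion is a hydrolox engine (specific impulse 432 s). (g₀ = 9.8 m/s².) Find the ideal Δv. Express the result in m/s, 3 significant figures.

Stage wet mass = m₀ − payload = 154,300 − 10,500 = 143,800 kg.
Stage dry mass = ε × stage wet mass = 0.127 × 143,800 = 18,262.6 kg.
Burnout mass m_f = stage dry + payload = 18,262.6 + 10,500 = 28,762.6 kg.
v_e = Isp · g₀ = 432 × 9.8 = 4233.6 m/s.
Rocket equation: Δv = v_e · ln(154,300/28,762.6) = 4233.6 × ln(5.365) = 4233.6 × 1.6798 ≈ 7112 m/s.

Δv ≈ 7110 m/s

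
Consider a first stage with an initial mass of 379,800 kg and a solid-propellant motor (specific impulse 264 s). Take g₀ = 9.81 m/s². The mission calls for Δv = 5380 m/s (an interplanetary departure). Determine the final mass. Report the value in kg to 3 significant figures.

v_e = Isp · g₀ = 264 × 9.81 = 2589.8 m/s.
By the Tsiolkovsky rocket equation, m₀/m_f = exp(Δv / v_e) = exp(5380 / 2589.8) = exp(2.0773) = 7.9833.
m_f = m₀ / 7.9833 = 379,800 / 7.9833 = 47,574.3 kg.

final mass ≈ 47600 kg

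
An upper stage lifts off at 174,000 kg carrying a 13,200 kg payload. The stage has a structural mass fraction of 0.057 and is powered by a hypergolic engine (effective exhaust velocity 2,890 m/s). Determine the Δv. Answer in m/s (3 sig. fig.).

Δv ≈ 5930 m/s

Stage wet mass = m₀ − payload = 174,000 − 13,200 = 160,800 kg.
Stage dry mass = ε × stage wet mass = 0.057 × 160,800 = 9,165.6 kg.
Burnout mass m_f = stage dry + payload = 9,165.6 + 13,200 = 22,365.6 kg.
By the Tsiolkovsky rocket equation, Δv = v_e · ln(174,000/22,365.6) = 2890.0 × ln(7.78) = 2890.0 × 2.0515 ≈ 5929 m/s.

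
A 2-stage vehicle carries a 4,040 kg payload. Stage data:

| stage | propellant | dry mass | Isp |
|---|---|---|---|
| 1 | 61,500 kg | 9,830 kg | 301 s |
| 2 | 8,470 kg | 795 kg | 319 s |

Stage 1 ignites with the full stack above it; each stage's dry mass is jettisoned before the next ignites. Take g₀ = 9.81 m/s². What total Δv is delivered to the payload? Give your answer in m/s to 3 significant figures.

Ignition mass of stage 1 = 61,500+9,830 + 8,470+795 + 4,040 = 84,635 kg.
Stage 1: m₀ = 84,635 kg, m_f = 84,635 − 61,500 = 23,135 kg; Δv = 301×9.81×ln(3.658) = 2952.8×1.2970 ≈ 3830 m/s.
Stage 2: m₀ = 13,305 kg, m_f = 13,305 − 8,470 = 4,835 kg; Δv = 319×9.81×ln(2.752) = 3129.4×1.0123 ≈ 3168 m/s.
Total Δv = 3830 + 3168 = 6998 m/s.

Δv ≈ 7000 m/s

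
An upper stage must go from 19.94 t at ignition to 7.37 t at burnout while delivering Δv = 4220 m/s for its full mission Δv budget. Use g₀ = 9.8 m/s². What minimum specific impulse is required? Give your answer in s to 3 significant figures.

Isp ≈ 433 s

ln(m₀/m_f) = ln(19940/7370) = ln(2.706) = 0.9953.
v_e = Δv / ln(m₀/m_f) = 4220 / 0.9953 = 4239.9 m/s.
Isp = v_e / g₀ = 4239.9 / 9.8 = 432.6 s.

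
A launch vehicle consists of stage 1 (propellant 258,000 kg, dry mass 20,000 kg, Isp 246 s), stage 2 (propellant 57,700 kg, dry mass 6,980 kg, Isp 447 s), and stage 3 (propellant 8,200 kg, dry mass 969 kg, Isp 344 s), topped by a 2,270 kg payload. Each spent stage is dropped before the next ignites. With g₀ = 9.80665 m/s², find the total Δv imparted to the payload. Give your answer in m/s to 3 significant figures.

Ignition mass of stage 1 = 258,000+20,000 + 57,700+6,980 + 8,200+969 + 2,270 = 354,119 kg.
Stage 1: m₀ = 354,119 kg, m_f = 354,119 − 258,000 = 96,119 kg; Δv = 246×9.80665×ln(3.684) = 2412.4×1.3040 ≈ 3146 m/s.
Stage 2: m₀ = 76,119 kg, m_f = 76,119 − 57,700 = 18,419 kg; Δv = 447×9.80665×ln(4.133) = 4383.6×1.4189 ≈ 6220 m/s.
Stage 3: m₀ = 11,439 kg, m_f = 11,439 − 8,200 = 3,239 kg; Δv = 344×9.80665×ln(3.532) = 3373.5×1.2618 ≈ 4257 m/s.
Total Δv = 3146 + 6220 + 4257 = 13623 m/s.

Δv ≈ 13600 m/s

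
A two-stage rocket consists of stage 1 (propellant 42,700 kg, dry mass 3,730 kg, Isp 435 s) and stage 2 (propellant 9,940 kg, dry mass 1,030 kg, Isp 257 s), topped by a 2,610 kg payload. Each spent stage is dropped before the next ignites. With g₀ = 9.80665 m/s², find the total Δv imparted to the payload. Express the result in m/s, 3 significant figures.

Ignition mass of stage 1 = 42,700+3,730 + 9,940+1,030 + 2,610 = 60,010 kg.
Stage 1: m₀ = 60,010 kg, m_f = 60,010 − 42,700 = 17,310 kg; Δv = 435×9.80665×ln(3.467) = 4265.9×1.2432 ≈ 5303 m/s.
Stage 2: m₀ = 13,580 kg, m_f = 13,580 − 9,940 = 3,640 kg; Δv = 257×9.80665×ln(3.731) = 2520.3×1.3166 ≈ 3318 m/s.
Total Δv = 5303 + 3318 = 8621 m/s.

Δv ≈ 8620 m/s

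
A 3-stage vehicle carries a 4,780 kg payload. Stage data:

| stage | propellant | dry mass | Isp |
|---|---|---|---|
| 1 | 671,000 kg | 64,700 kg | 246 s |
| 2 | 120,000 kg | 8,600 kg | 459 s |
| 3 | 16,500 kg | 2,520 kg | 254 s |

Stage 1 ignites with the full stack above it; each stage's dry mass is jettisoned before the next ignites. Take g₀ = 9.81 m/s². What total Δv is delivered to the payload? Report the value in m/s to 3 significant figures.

Ignition mass of stage 1 = 671,000+64,700 + 120,000+8,600 + 16,500+2,520 + 4,780 = 888,100 kg.
Stage 1: m₀ = 888,100 kg, m_f = 888,100 − 671,000 = 217,100 kg; Δv = 246×9.81×ln(4.091) = 2413.3×1.4087 ≈ 3400 m/s.
Stage 2: m₀ = 152,400 kg, m_f = 152,400 − 120,000 = 32,400 kg; Δv = 459×9.81×ln(4.704) = 4502.8×1.5484 ≈ 6972 m/s.
Stage 3: m₀ = 23,800 kg, m_f = 23,800 − 16,500 = 7,300 kg; Δv = 254×9.81×ln(3.26) = 2491.7×1.1818 ≈ 2945 m/s.
Total Δv = 3400 + 6972 + 2945 = 13317 m/s.

Δv ≈ 13300 m/s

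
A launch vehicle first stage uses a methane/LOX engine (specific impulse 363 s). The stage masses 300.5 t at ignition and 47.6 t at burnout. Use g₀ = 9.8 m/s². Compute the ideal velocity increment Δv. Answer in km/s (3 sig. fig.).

v_e = Isp · g₀ = 363 × 9.8 = 3557.4 m/s.
By the Tsiolkovsky rocket equation, Δv = v_e · ln(m₀/m_f) = 3557.4 × ln(6.313) = 3557.4 × 1.8426 ≈ 6554.9 m/s.

Δv ≈ 6.55 km/s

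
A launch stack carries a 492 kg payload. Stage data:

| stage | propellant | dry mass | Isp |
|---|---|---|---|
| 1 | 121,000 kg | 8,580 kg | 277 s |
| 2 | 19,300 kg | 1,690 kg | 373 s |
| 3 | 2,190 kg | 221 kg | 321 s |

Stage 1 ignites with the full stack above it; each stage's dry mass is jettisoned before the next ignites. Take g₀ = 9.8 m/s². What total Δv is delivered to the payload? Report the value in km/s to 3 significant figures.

Δv ≈ 14.7 km/s

Ignition mass of stage 1 = 121,000+8,580 + 19,300+1,690 + 2,190+221 + 492 = 153,473 kg.
Stage 1: m₀ = 153,473 kg, m_f = 153,473 − 121,000 = 32,473 kg; Δv = 277×9.8×ln(4.726) = 2714.6×1.5531 ≈ 4216 m/s.
Stage 2: m₀ = 23,893 kg, m_f = 23,893 − 19,300 = 4,593 kg; Δv = 373×9.8×ln(5.202) = 3655.4×1.6491 ≈ 6028 m/s.
Stage 3: m₀ = 2,903 kg, m_f = 2,903 − 2,190 = 713 kg; Δv = 321×9.8×ln(4.072) = 3145.8×1.4040 ≈ 4417 m/s.
Total Δv = 4216 + 6028 + 4417 = 14661 m/s.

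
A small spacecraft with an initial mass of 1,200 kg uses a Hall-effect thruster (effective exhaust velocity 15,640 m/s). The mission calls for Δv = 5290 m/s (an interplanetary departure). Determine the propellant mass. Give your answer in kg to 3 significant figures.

From the ideal rocket equation, m₀/m_f = exp(Δv / v_e) = exp(5290 / 15640.0) = exp(0.3382) = 1.4025.
m_f = 1,200 / 1.4025 = 855.615 kg, so propellant = m₀ − m_f = 1,200 − 855.615 = 344.385 kg.

propellant mass ≈ 344 kg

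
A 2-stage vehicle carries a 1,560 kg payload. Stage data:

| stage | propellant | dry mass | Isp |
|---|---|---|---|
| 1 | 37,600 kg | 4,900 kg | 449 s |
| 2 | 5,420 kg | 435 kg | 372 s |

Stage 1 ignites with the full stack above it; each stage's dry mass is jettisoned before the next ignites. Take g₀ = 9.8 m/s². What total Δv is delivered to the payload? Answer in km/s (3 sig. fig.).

Δv ≈ 10.9 km/s

Ignition mass of stage 1 = 37,600+4,900 + 5,420+435 + 1,560 = 49,915 kg.
Stage 1: m₀ = 49,915 kg, m_f = 49,915 − 37,600 = 12,315 kg; Δv = 449×9.8×ln(4.053) = 4400.2×1.3995 ≈ 6158 m/s.
Stage 2: m₀ = 7,415 kg, m_f = 7,415 − 5,420 = 1,995 kg; Δv = 372×9.8×ln(3.717) = 3645.6×1.3129 ≈ 4786 m/s.
Total Δv = 6158 + 4786 = 10944 m/s.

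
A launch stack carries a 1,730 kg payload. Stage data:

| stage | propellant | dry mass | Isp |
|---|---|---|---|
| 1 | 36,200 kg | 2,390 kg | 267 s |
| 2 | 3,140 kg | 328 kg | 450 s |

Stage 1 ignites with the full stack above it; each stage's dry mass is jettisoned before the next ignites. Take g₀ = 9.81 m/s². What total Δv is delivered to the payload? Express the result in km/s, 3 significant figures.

Ignition mass of stage 1 = 36,200+2,390 + 3,140+328 + 1,730 = 43,788 kg.
Stage 1: m₀ = 43,788 kg, m_f = 43,788 − 36,200 = 7,588 kg; Δv = 267×9.81×ln(5.771) = 2619.3×1.7528 ≈ 4591 m/s.
Stage 2: m₀ = 5,198 kg, m_f = 5,198 − 3,140 = 2,058 kg; Δv = 450×9.81×ln(2.526) = 4414.5×0.9265 ≈ 4090 m/s.
Total Δv = 4591 + 4090 = 8681 m/s.

Δv ≈ 8.68 km/s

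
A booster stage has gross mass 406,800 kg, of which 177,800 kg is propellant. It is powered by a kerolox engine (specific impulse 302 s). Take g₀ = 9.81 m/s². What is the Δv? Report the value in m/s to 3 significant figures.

Δv ≈ 1700 m/s

v_e = Isp · g₀ = 302 × 9.81 = 2962.6 m/s.
m_f = m₀ − m_prop = 406,800 − 177,800 = 229,000 kg.
By the Tsiolkovsky rocket equation, Δv = v_e · ln(m₀/m_f) = 2962.6 × ln(1.776) = 2962.6 × 0.5746 ≈ 1702.3 m/s.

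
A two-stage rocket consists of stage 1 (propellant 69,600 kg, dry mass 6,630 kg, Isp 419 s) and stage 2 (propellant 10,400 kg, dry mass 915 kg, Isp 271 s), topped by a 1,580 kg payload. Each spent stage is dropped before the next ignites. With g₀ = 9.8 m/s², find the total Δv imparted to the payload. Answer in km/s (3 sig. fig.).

Ignition mass of stage 1 = 69,600+6,630 + 10,400+915 + 1,580 = 89,125 kg.
Stage 1: m₀ = 89,125 kg, m_f = 89,125 − 69,600 = 19,525 kg; Δv = 419×9.8×ln(4.565) = 4106.2×1.5183 ≈ 6235 m/s.
Stage 2: m₀ = 12,895 kg, m_f = 12,895 − 10,400 = 2,495 kg; Δv = 271×9.8×ln(5.168) = 2655.8×1.6426 ≈ 4362 m/s.
Total Δv = 6235 + 4362 = 10597 m/s.

Δv ≈ 10.6 km/s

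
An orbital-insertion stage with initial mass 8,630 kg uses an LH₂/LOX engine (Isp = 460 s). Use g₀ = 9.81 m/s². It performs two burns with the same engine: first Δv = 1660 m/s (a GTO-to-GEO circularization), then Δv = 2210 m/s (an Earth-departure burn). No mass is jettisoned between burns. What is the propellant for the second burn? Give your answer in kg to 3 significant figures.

propellant for the second burn ≈ 2310 kg

v_e = Isp · g₀ = 460 × 9.81 = 4512.6 m/s.
After the first burn: m = 8630 × exp(−1660/4512.6) = 8630 × 0.69221 = 5,973.77 kg.
After the second burn: m = 5,973.77 × exp(−2210/4512.6) = 5,973.77 × 0.61279 = 3,660.67 kg.
Second-burn propellant = 5,973.77 − 3,660.67 = 2,313.1 kg.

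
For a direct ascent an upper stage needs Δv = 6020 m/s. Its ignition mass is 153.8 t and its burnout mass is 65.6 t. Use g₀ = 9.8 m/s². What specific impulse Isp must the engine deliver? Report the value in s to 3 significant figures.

Isp ≈ 721 s

ln(m₀/m_f) = ln(153800/65600) = ln(2.345) = 0.8521.
v_e = Δv / ln(m₀/m_f) = 6020 / 0.8521 = 7065.1 m/s.
Isp = v_e / g₀ = 7065.1 / 9.8 = 720.9 s.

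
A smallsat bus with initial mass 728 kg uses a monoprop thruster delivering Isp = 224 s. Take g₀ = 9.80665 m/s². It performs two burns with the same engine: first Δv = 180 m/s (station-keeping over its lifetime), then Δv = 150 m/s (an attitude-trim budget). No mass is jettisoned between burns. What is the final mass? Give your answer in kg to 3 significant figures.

v_e = Isp · g₀ = 224 × 9.80665 = 2196.7 m/s.
After the first burn: m = 728 × exp(−180/2196.7) = 728 × 0.92133 = 670.728 kg.
After the second burn: m = 670.728 × exp(−150/2196.7) = 670.728 × 0.93399 = 626.453 kg.

final mass ≈ 626 kg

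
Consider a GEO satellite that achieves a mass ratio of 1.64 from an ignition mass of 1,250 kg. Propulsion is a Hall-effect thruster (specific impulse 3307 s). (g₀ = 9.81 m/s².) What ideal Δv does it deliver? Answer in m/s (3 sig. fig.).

Δv ≈ 16000 m/s

v_e = Isp · g₀ = 3307 × 9.81 = 32441.7 m/s.
Using Δv = v_e ln(m₀/m_f): Δv = v_e · ln(1.64) = 32441.7 × 0.4947 ≈ 16048.8 m/s.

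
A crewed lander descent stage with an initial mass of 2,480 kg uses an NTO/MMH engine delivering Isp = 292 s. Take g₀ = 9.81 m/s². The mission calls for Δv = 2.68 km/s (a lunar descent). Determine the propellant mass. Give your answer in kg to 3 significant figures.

v_e = Isp · g₀ = 292 × 9.81 = 2864.5 m/s.
From the ideal rocket equation, m₀/m_f = exp(Δv / v_e) = exp(2680 / 2864.5) = exp(0.9356) = 2.5487.
m_f = 2,480 / 2.5487 = 973.045 kg, so propellant = m₀ − m_f = 2,480 − 973.045 = 1,506.955 kg.

propellant mass ≈ 1510 kg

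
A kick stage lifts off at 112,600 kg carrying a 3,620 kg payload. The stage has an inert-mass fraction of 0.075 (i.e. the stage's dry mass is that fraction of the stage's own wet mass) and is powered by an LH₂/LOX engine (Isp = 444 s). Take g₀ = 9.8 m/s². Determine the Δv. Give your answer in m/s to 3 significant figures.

Stage wet mass = m₀ − payload = 112,600 − 3,620 = 108,980 kg.
Stage dry mass = ε × stage wet mass = 0.075 × 108,980 = 8,173.5 kg.
Burnout mass m_f = stage dry + payload = 8,173.5 + 3,620 = 11,793.5 kg.
v_e = Isp · g₀ = 444 × 9.8 = 4351.2 m/s.
Δv = v_e · ln(112,600/11,793.5) = 4351.2 × ln(9.548) = 4351.2 × 2.2563 ≈ 9818 m/s.

Δv ≈ 9820 m/s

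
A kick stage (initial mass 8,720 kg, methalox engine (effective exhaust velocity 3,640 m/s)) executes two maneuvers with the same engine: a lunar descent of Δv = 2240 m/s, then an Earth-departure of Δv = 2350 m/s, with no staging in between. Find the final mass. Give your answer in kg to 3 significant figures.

final mass ≈ 2470 kg

After the first burn: m = 8720 × exp(−2240/3640.0) = 8720 × 0.54043 = 4,712.55 kg.
After the second burn: m = 4,712.55 × exp(−2350/3640.0) = 4,712.55 × 0.52435 = 2,471.03 kg.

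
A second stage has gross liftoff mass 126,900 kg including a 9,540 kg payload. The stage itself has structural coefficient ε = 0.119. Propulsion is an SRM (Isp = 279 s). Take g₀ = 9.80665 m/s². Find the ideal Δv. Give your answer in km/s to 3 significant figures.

Δv ≈ 4.61 km/s

Stage wet mass = m₀ − payload = 126,900 − 9,540 = 117,360 kg.
Stage dry mass = ε × stage wet mass = 0.119 × 117,360 = 13,965.8 kg.
Burnout mass m_f = stage dry + payload = 13,965.8 + 9,540 = 23,505.8 kg.
v_e = Isp · g₀ = 279 × 9.80665 = 2736.1 m/s.
From the ideal rocket equation, Δv = v_e · ln(126,900/23,505.8) = 2736.1 × ln(5.399) = 2736.1 × 1.6862 ≈ 4613 m/s.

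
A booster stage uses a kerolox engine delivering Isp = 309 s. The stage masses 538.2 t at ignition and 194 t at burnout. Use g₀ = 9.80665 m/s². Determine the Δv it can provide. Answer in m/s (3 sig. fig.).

Δv ≈ 3090 m/s

v_e = Isp · g₀ = 309 × 9.80665 = 3030.3 m/s.
Rocket equation: Δv = v_e · ln(m₀/m_f) = 3030.3 × ln(2.774) = 3030.3 × 1.0204 ≈ 3092.0 m/s.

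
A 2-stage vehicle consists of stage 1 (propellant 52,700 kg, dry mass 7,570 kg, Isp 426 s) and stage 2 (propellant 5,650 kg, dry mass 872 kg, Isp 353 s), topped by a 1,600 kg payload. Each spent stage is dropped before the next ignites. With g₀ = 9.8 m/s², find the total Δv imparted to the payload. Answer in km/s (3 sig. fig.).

Ignition mass of stage 1 = 52,700+7,570 + 5,650+872 + 1,600 = 68,392 kg.
Stage 1: m₀ = 68,392 kg, m_f = 68,392 − 52,700 = 15,692 kg; Δv = 426×9.8×ln(4.358) = 4174.8×1.4721 ≈ 6146 m/s.
Stage 2: m₀ = 8,122 kg, m_f = 8,122 − 5,650 = 2,472 kg; Δv = 353×9.8×ln(3.286) = 3459.4×1.1895 ≈ 4115 m/s.
Total Δv = 6146 + 4115 = 10261 m/s.

Δv ≈ 10.3 km/s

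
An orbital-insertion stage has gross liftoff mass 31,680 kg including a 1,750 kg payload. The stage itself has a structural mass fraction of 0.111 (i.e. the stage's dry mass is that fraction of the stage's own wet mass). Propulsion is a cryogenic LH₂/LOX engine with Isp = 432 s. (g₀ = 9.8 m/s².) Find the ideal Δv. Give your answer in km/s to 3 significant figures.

Δv ≈ 7.76 km/s

Stage wet mass = m₀ − payload = 31,680 − 1,750 = 29,930 kg.
Stage dry mass = ε × stage wet mass = 0.111 × 29,930 = 3,322.23 kg.
Burnout mass m_f = stage dry + payload = 3,322.23 + 1,750 = 5,072.23 kg.
v_e = Isp · g₀ = 432 × 9.8 = 4233.6 m/s.
Rocket equation: Δv = v_e · ln(31,680/5,072.23) = 4233.6 × ln(6.246) = 4233.6 × 1.8319 ≈ 7756 m/s.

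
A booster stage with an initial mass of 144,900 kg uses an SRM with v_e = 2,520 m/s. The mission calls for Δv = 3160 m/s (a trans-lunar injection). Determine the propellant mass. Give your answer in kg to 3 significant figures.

propellant mass ≈ 104000 kg

By the Tsiolkovsky rocket equation, m₀/m_f = exp(Δv / v_e) = exp(3160 / 2520.0) = exp(1.2540) = 3.5042.
m_f = 144,900 / 3.5042 = 41,350.4 kg, so propellant = m₀ − m_f = 144,900 − 41,350.4 = 103,549.6 kg.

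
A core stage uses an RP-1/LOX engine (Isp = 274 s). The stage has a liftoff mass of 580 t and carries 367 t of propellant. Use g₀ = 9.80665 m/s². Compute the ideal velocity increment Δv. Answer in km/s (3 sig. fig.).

Δv ≈ 2.69 km/s

v_e = Isp · g₀ = 274 × 9.80665 = 2687.0 m/s.
m_f = m₀ − m_prop = 580 − 367 = 213 t.
Rocket equation: Δv = v_e · ln(m₀/m_f) = 2687.0 × ln(2.723) = 2687.0 × 1.0017 ≈ 2691.7 m/s.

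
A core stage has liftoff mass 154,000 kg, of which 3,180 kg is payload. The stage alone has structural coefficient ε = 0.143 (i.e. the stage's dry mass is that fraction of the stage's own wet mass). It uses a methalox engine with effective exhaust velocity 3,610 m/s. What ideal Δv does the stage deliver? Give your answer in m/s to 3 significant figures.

Stage wet mass = m₀ − payload = 154,000 − 3,180 = 150,820 kg.
Stage dry mass = ε × stage wet mass = 0.143 × 150,820 = 21,567.3 kg.
Burnout mass m_f = stage dry + payload = 21,567.3 + 3,180 = 24,747.3 kg.
Δv = v_e · ln(154,000/24,747.3) = 3610.0 × ln(6.223) = 3610.0 × 1.8282 ≈ 6600 m/s.

Δv ≈ 6600 m/s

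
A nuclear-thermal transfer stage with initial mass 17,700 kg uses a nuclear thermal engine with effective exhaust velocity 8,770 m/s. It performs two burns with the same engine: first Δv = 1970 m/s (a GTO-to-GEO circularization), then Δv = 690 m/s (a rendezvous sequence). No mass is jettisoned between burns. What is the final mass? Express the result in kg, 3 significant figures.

final mass ≈ 13100 kg

After the first burn: m = 17700 × exp(−1970/8770.0) = 17700 × 0.79881 = 14,138.9 kg.
After the second burn: m = 14,138.9 × exp(−690/8770.0) = 14,138.9 × 0.92434 = 13,069.2 kg.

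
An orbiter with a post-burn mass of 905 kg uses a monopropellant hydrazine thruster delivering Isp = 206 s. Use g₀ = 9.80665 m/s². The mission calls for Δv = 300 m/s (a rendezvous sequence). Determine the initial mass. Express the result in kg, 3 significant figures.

v_e = Isp · g₀ = 206 × 9.80665 = 2020.2 m/s.
m₀/m_f = exp(Δv / v_e) = exp(300 / 2020.2) = exp(0.1485) = 1.1601.
m₀ = m_f × 1.1601 = 905 × 1.1601 = 1,049.89 kg.

initial mass ≈ 1050 kg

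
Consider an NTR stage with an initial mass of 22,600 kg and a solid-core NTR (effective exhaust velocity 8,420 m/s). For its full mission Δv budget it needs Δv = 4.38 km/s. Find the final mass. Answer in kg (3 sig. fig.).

final mass ≈ 13400 kg

From the ideal rocket equation, m₀/m_f = exp(Δv / v_e) = exp(4380 / 8420.0) = exp(0.5202) = 1.6823.
m_f = m₀ / 1.6823 = 22,600 / 1.6823 = 13,434 kg.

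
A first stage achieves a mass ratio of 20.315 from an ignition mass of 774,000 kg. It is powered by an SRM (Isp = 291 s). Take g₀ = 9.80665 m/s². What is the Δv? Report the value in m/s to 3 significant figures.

Δv ≈ 8590 m/s

v_e = Isp · g₀ = 291 × 9.80665 = 2853.7 m/s.
Using Δv = v_e ln(m₀/m_f): Δv = v_e · ln(20.315) = 2853.7 × 3.0114 ≈ 8593.6 m/s.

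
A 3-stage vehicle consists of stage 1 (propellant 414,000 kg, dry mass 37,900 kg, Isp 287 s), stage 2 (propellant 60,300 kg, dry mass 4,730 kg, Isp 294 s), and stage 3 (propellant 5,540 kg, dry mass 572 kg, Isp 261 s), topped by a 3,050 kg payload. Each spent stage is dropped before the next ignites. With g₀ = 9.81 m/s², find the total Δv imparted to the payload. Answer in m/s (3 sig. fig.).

Ignition mass of stage 1 = 414,000+37,900 + 60,300+4,730 + 5,540+572 + 3,050 = 526,092 kg.
Stage 1: m₀ = 526,092 kg, m_f = 526,092 − 414,000 = 112,092 kg; Δv = 287×9.81×ln(4.693) = 2815.5×1.5462 ≈ 4353 m/s.
Stage 2: m₀ = 74,192 kg, m_f = 74,192 − 60,300 = 13,892 kg; Δv = 294×9.81×ln(5.341) = 2884.1×1.6753 ≈ 4832 m/s.
Stage 3: m₀ = 9,162 kg, m_f = 9,162 − 5,540 = 3,622 kg; Δv = 261×9.81×ln(2.53) = 2560.4×0.9280 ≈ 2376 m/s.
Total Δv = 4353 + 4832 + 2376 = 11561 m/s.

Δv ≈ 11600 m/s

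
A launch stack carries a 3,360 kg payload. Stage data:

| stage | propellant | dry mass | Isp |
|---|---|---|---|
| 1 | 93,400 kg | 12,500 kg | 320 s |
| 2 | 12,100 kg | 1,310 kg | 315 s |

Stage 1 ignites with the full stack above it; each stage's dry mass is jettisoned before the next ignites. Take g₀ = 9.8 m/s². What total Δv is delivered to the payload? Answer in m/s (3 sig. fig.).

Δv ≈ 8440 m/s

Ignition mass of stage 1 = 93,400+12,500 + 12,100+1,310 + 3,360 = 122,670 kg.
Stage 1: m₀ = 122,670 kg, m_f = 122,670 − 93,400 = 29,270 kg; Δv = 320×9.8×ln(4.191) = 3136.0×1.4329 ≈ 4494 m/s.
Stage 2: m₀ = 16,770 kg, m_f = 16,770 − 12,100 = 4,670 kg; Δv = 315×9.8×ln(3.591) = 3087.0×1.2784 ≈ 3947 m/s.
Total Δv = 4494 + 3947 = 8441 m/s.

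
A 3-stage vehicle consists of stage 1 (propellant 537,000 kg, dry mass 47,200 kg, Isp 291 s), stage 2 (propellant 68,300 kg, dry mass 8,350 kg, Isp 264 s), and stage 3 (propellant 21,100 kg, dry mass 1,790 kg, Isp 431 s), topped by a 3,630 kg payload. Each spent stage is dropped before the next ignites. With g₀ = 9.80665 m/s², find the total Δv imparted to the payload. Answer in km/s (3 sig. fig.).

Ignition mass of stage 1 = 537,000+47,200 + 68,300+8,350 + 21,100+1,790 + 3,630 = 687,370 kg.
Stage 1: m₀ = 687,370 kg, m_f = 687,370 − 537,000 = 150,370 kg; Δv = 291×9.80665×ln(4.571) = 2853.7×1.5198 ≈ 4337 m/s.
Stage 2: m₀ = 103,170 kg, m_f = 103,170 − 68,300 = 34,870 kg; Δv = 264×9.80665×ln(2.959) = 2589.0×1.0848 ≈ 2808 m/s.
Stage 3: m₀ = 26,520 kg, m_f = 26,520 − 21,100 = 5,420 kg; Δv = 431×9.80665×ln(4.893) = 4226.7×1.5878 ≈ 6711 m/s.
Total Δv = 4337 + 2808 + 6711 = 13856 m/s.

Δv ≈ 13.9 km/s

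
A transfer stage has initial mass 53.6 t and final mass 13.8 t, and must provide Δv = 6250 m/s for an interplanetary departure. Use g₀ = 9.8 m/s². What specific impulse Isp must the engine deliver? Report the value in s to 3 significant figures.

ln(m₀/m_f) = ln(53600/13800) = ln(3.884) = 1.3569.
From the ideal rocket equation, v_e = Δv / ln(m₀/m_f) = 6250 / 1.3569 = 4606.2 m/s.
Isp = v_e / g₀ = 4606.2 / 9.8 = 470.0 s.

Isp ≈ 470 s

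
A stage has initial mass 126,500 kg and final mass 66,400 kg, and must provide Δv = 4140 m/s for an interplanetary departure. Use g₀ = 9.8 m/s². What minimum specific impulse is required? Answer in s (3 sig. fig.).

Isp ≈ 655 s

ln(m₀/m_f) = ln(126500/66400) = ln(1.905) = 0.6445.
Rocket equation: v_e = Δv / ln(m₀/m_f) = 4140 / 0.6445 = 6423.1 m/s.
Isp = v_e / g₀ = 6423.1 / 9.8 = 655.4 s.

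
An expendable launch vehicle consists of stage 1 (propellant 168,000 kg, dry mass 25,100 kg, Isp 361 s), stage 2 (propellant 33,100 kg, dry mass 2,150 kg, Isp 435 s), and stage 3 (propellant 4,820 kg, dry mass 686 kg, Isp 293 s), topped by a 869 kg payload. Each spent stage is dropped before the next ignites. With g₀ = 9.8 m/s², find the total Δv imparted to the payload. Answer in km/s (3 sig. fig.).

Ignition mass of stage 1 = 168,000+25,100 + 33,100+2,150 + 4,820+686 + 869 = 234,725 kg.
Stage 1: m₀ = 234,725 kg, m_f = 234,725 − 168,000 = 66,725 kg; Δv = 361×9.8×ln(3.518) = 3537.8×1.2578 ≈ 4450 m/s.
Stage 2: m₀ = 41,625 kg, m_f = 41,625 − 33,100 = 8,525 kg; Δv = 435×9.8×ln(4.883) = 4263.0×1.5857 ≈ 6760 m/s.
Stage 3: m₀ = 6,375 kg, m_f = 6,375 − 4,820 = 1,555 kg; Δv = 293×9.8×ln(4.1) = 2871.4×1.4109 ≈ 4051 m/s.
Total Δv = 4450 + 6760 + 4051 = 15261 m/s.

Δv ≈ 15.3 km/s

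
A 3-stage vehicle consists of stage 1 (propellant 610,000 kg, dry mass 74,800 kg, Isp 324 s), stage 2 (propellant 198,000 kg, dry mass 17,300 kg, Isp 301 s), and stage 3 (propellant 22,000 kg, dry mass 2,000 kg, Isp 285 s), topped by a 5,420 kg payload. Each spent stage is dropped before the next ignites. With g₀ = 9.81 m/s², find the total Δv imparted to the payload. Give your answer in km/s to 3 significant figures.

Δv ≈ 12.1 km/s

Ignition mass of stage 1 = 610,000+74,800 + 198,000+17,300 + 22,000+2,000 + 5,420 = 929,520 kg.
Stage 1: m₀ = 929,520 kg, m_f = 929,520 − 610,000 = 319,520 kg; Δv = 324×9.81×ln(2.909) = 3178.4×1.0678 ≈ 3394 m/s.
Stage 2: m₀ = 244,720 kg, m_f = 244,720 − 198,000 = 46,720 kg; Δv = 301×9.81×ln(5.238) = 2952.8×1.6559 ≈ 4890 m/s.
Stage 3: m₀ = 29,420 kg, m_f = 29,420 − 22,000 = 7,420 kg; Δv = 285×9.81×ln(3.965) = 2795.9×1.3775 ≈ 3851 m/s.
Total Δv = 3394 + 4890 + 3851 = 12135 m/s.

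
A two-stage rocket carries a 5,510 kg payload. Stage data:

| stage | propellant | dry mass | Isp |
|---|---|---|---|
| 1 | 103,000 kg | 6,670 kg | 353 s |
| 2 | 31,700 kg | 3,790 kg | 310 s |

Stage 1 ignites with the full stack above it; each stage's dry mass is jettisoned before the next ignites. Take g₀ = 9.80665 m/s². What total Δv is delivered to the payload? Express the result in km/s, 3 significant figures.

Ignition mass of stage 1 = 103,000+6,670 + 31,700+3,790 + 5,510 = 150,670 kg.
Stage 1: m₀ = 150,670 kg, m_f = 150,670 − 103,000 = 47,670 kg; Δv = 353×9.80665×ln(3.161) = 3461.7×1.1508 ≈ 3984 m/s.
Stage 2: m₀ = 41,000 kg, m_f = 41,000 − 31,700 = 9,300 kg; Δv = 310×9.80665×ln(4.409) = 3040.1×1.4836 ≈ 4510 m/s.
Total Δv = 3984 + 4510 = 8494 m/s.

Δv ≈ 8.49 km/s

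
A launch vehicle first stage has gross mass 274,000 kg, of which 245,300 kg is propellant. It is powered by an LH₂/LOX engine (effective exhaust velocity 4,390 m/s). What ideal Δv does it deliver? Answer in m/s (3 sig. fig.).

m_f = m₀ − m_prop = 274,000 − 245,300 = 28,700 kg.
Using Δv = v_e ln(m₀/m_f): Δv = v_e · ln(m₀/m_f) = 4390.0 × ln(9.547) = 4390.0 × 2.2562 ≈ 9904.9 m/s.

Δv ≈ 9900 m/s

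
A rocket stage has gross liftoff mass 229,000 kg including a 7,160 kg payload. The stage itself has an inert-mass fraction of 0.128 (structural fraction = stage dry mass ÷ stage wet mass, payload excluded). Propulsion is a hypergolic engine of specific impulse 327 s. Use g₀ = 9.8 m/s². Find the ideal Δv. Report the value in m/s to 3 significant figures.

Δv ≈ 5970 m/s

Stage wet mass = m₀ − payload = 229,000 − 7,160 = 221,840 kg.
Stage dry mass = ε × stage wet mass = 0.128 × 221,840 = 28,395.5 kg.
Burnout mass m_f = stage dry + payload = 28,395.5 + 7,160 = 35,555.5 kg.
v_e = Isp · g₀ = 327 × 9.8 = 3204.6 m/s.
By the Tsiolkovsky rocket equation, Δv = v_e · ln(229,000/35,555.5) = 3204.6 × ln(6.441) = 3204.6 × 1.8626 ≈ 5969 m/s.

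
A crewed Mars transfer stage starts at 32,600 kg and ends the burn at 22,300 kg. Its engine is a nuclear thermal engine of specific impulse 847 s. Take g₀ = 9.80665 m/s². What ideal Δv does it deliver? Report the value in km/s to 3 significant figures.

Δv ≈ 3.15 km/s

v_e = Isp · g₀ = 847 × 9.80665 = 8306.2 m/s.
Rocket equation: Δv = v_e · ln(m₀/m_f) = 8306.2 × ln(1.462) = 8306.2 × 0.3797 ≈ 3154.1 m/s.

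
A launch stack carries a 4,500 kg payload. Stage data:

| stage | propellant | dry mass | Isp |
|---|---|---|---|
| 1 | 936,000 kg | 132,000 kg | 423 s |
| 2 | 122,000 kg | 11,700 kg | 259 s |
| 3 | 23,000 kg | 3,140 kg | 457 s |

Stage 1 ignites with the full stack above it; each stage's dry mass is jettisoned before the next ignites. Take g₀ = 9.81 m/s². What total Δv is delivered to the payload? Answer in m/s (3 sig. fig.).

Δv ≈ 15600 m/s

Ignition mass of stage 1 = 936,000+132,000 + 122,000+11,700 + 23,000+3,140 + 4,500 = 1,232,340 kg.
Stage 1: m₀ = 1,232,340 kg, m_f = 1,232,340 − 936,000 = 296,340 kg; Δv = 423×9.81×ln(4.159) = 4149.6×1.4252 ≈ 5914 m/s.
Stage 2: m₀ = 164,340 kg, m_f = 164,340 − 122,000 = 42,340 kg; Δv = 259×9.81×ln(3.881) = 2540.8×1.3562 ≈ 3446 m/s.
Stage 3: m₀ = 30,640 kg, m_f = 30,640 − 23,000 = 7,640 kg; Δv = 457×9.81×ln(4.01) = 4483.2×1.3889 ≈ 6227 m/s.
Total Δv = 5914 + 3446 + 6227 = 15587 m/s.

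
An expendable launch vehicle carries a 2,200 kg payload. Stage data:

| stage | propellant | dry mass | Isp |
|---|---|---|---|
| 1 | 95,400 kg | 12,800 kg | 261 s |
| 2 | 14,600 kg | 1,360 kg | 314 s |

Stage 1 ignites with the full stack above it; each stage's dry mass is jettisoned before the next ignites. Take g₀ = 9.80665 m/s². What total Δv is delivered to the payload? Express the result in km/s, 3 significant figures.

Ignition mass of stage 1 = 95,400+12,800 + 14,600+1,360 + 2,200 = 126,360 kg.
Stage 1: m₀ = 126,360 kg, m_f = 126,360 − 95,400 = 30,960 kg; Δv = 261×9.80665×ln(4.081) = 2559.5×1.4064 ≈ 3600 m/s.
Stage 2: m₀ = 18,160 kg, m_f = 18,160 − 14,600 = 3,560 kg; Δv = 314×9.80665×ln(5.101) = 3079.3×1.6295 ≈ 5018 m/s.
Total Δv = 3600 + 5018 = 8618 m/s.

Δv ≈ 8.62 km/s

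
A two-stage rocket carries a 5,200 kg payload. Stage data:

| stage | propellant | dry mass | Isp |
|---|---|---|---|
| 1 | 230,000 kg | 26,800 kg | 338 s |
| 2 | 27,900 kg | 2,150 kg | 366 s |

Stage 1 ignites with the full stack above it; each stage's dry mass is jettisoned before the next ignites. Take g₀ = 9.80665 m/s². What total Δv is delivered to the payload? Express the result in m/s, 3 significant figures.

Ignition mass of stage 1 = 230,000+26,800 + 27,900+2,150 + 5,200 = 292,050 kg.
Stage 1: m₀ = 292,050 kg, m_f = 292,050 − 230,000 = 62,050 kg; Δv = 338×9.80665×ln(4.707) = 3314.6×1.5490 ≈ 5134 m/s.
Stage 2: m₀ = 35,250 kg, m_f = 35,250 − 27,900 = 7,350 kg; Δv = 366×9.80665×ln(4.796) = 3589.2×1.5678 ≈ 5627 m/s.
Total Δv = 5134 + 5627 = 10761 m/s.

Δv ≈ 10800 m/s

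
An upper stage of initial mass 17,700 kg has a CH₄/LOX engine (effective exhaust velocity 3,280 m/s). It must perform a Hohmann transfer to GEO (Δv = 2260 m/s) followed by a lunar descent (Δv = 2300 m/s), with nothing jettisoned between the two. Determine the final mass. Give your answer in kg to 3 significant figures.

After the first burn: m = 17700 × exp(−2260/3280.0) = 17700 × 0.50207 = 8,886.64 kg.
After the second burn: m = 8,886.64 × exp(−2300/3280.0) = 8,886.64 × 0.49598 = 4,407.6 kg.

final mass ≈ 4410 kg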